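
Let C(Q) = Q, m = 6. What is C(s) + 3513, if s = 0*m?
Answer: 3513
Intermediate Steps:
s = 0 (s = 0*6 = 0)
C(s) + 3513 = 0 + 3513 = 3513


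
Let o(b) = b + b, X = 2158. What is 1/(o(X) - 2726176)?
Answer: -1/2721860 ≈ -3.6740e-7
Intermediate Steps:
o(b) = 2*b
1/(o(X) - 2726176) = 1/(2*2158 - 2726176) = 1/(4316 - 2726176) = 1/(-2721860) = -1/2721860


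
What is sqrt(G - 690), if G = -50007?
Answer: 3*I*sqrt(5633) ≈ 225.16*I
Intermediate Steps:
sqrt(G - 690) = sqrt(-50007 - 690) = sqrt(-50697) = 3*I*sqrt(5633)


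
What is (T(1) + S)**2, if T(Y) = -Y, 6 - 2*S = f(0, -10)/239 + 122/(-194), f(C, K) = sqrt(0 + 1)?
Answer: 2873710449/537451489 ≈ 5.3469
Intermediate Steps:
f(C, K) = 1 (f(C, K) = sqrt(1) = 1)
S = 76790/23183 (S = 3 - (1/239 + 122/(-194))/2 = 3 - (1*(1/239) + 122*(-1/194))/2 = 3 - (1/239 - 61/97)/2 = 3 - 1/2*(-14482/23183) = 3 + 7241/23183 = 76790/23183 ≈ 3.3123)
(T(1) + S)**2 = (-1*1 + 76790/23183)**2 = (-1 + 76790/23183)**2 = (53607/23183)**2 = 2873710449/537451489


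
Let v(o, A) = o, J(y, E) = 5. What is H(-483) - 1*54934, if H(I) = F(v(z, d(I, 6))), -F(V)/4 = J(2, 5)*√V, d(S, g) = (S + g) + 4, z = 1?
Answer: -54954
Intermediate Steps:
d(S, g) = 4 + S + g
F(V) = -20*√V
H(I) = -20 (H(I) = -20*√1 = -20*1 = -20)
H(-483) - 1*54934 = -20 - 1*54934 = -20 - 54934 = -54954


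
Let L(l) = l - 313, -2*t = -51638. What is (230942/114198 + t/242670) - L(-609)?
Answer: 4268308399637/4618738110 ≈ 924.13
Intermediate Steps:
t = 25819 (t = -1/2*(-51638) = 25819)
L(l) = -313 + l
(230942/114198 + t/242670) - L(-609) = (230942/114198 + 25819/242670) - (-313 - 609) = (230942*(1/114198) + 25819*(1/242670)) - 1*(-922) = (115471/57099 + 25819/242670) + 922 = 9831862217/4618738110 + 922 = 4268308399637/4618738110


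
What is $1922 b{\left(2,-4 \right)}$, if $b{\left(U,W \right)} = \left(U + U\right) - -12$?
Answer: $30752$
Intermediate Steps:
$b{\left(U,W \right)} = 12 + 2 U$ ($b{\left(U,W \right)} = 2 U + 12 = 12 + 2 U$)
$1922 b{\left(2,-4 \right)} = 1922 \left(12 + 2 \cdot 2\right) = 1922 \left(12 + 4\right) = 1922 \cdot 16 = 30752$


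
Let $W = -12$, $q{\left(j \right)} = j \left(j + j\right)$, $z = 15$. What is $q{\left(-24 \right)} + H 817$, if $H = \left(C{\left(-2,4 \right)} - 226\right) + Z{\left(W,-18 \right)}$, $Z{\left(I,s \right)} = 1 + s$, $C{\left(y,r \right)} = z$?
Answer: $-185124$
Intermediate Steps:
$C{\left(y,r \right)} = 15$
$q{\left(j \right)} = 2 j^{2}$ ($q{\left(j \right)} = j 2 j = 2 j^{2}$)
$H = -228$ ($H = \left(15 - 226\right) + \left(1 - 18\right) = -211 - 17 = -228$)
$q{\left(-24 \right)} + H 817 = 2 \left(-24\right)^{2} - 186276 = 2 \cdot 576 - 186276 = 1152 - 186276 = -185124$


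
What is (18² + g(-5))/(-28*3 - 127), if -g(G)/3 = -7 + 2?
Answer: -339/211 ≈ -1.6066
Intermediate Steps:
g(G) = 15 (g(G) = -3*(-7 + 2) = -3*(-5) = 15)
(18² + g(-5))/(-28*3 - 127) = (18² + 15)/(-28*3 - 127) = (324 + 15)/(-84 - 127) = 339/(-211) = 339*(-1/211) = -339/211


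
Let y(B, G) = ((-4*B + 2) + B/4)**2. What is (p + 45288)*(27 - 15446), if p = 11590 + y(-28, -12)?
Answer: -1053534013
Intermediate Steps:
y(B, G) = (2 - 15*B/4)**2 (y(B, G) = ((2 - 4*B) + B*(1/4))**2 = ((2 - 4*B) + B/4)**2 = (2 - 15*B/4)**2)
p = 23039 (p = 11590 + (-8 + 15*(-28))**2/16 = 11590 + (-8 - 420)**2/16 = 11590 + (1/16)*(-428)**2 = 11590 + (1/16)*183184 = 11590 + 11449 = 23039)
(p + 45288)*(27 - 15446) = (23039 + 45288)*(27 - 15446) = 68327*(-15419) = -1053534013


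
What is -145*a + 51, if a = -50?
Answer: 7301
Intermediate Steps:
-145*a + 51 = -145*(-50) + 51 = 7250 + 51 = 7301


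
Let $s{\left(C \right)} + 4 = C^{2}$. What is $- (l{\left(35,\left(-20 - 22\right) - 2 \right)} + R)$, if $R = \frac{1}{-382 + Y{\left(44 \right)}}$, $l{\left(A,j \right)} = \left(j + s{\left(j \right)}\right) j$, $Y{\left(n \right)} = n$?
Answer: $\frac{28078337}{338} \approx 83072.0$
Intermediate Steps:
$s{\left(C \right)} = -4 + C^{2}$
$l{\left(A,j \right)} = j \left(-4 + j + j^{2}\right)$ ($l{\left(A,j \right)} = \left(j + \left(-4 + j^{2}\right)\right) j = \left(-4 + j + j^{2}\right) j = j \left(-4 + j + j^{2}\right)$)
$R = - \frac{1}{338}$ ($R = \frac{1}{-382 + 44} = \frac{1}{-338} = - \frac{1}{338} \approx -0.0029586$)
$- (l{\left(35,\left(-20 - 22\right) - 2 \right)} + R) = - (\left(\left(-20 - 22\right) - 2\right) \left(-4 - 44 + \left(\left(-20 - 22\right) - 2\right)^{2}\right) - \frac{1}{338}) = - (\left(-42 - 2\right) \left(-4 - 44 + \left(-42 - 2\right)^{2}\right) - \frac{1}{338}) = - (- 44 \left(-4 - 44 + \left(-44\right)^{2}\right) - \frac{1}{338}) = - (- 44 \left(-4 - 44 + 1936\right) - \frac{1}{338}) = - (\left(-44\right) 1888 - \frac{1}{338}) = - (-83072 - \frac{1}{338}) = \left(-1\right) \left(- \frac{28078337}{338}\right) = \frac{28078337}{338}$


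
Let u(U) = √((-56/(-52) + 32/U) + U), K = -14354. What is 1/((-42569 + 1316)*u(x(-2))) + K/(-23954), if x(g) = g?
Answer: 7177/11977 + I*√715/4537830 ≈ 0.59923 + 5.8926e-6*I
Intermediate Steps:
u(U) = √(14/13 + U + 32/U) (u(U) = √((-56*(-1/52) + 32/U) + U) = √((14/13 + 32/U) + U) = √(14/13 + U + 32/U))
1/((-42569 + 1316)*u(x(-2))) + K/(-23954) = 1/((-42569 + 1316)*((√(182 + 169*(-2) + 5408/(-2))/13))) - 14354/(-23954) = 1/((-41253)*((√(182 - 338 + 5408*(-½))/13))) - 14354*(-1/23954) = -13/√(182 - 338 - 2704)/41253 + 7177/11977 = -(-I*√715/110)/41253 + 7177/11977 = -(-1)*I*√715/4537830 + 7177/11977 = I*√715/4537830 + 7177/11977 = 7177/11977 + I*√715/4537830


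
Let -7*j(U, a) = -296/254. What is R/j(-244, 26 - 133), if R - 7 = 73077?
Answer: 16242919/37 ≈ 4.3900e+5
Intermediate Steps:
R = 73084 (R = 7 + 73077 = 73084)
j(U, a) = 148/889 (j(U, a) = -(-296)/(7*254) = -⅐*(-148/127) = 148/889)
R/j(-244, 26 - 133) = 73084/(148/889) = 73084*(889/148) = 16242919/37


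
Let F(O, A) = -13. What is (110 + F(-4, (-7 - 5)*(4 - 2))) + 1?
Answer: 98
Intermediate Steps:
(110 + F(-4, (-7 - 5)*(4 - 2))) + 1 = (110 - 13) + 1 = 97 + 1 = 98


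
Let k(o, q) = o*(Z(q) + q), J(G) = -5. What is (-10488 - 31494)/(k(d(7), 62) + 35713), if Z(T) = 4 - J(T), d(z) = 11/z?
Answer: -146937/125386 ≈ -1.1719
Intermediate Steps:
Z(T) = 9 (Z(T) = 4 - 1*(-5) = 4 + 5 = 9)
k(o, q) = o*(9 + q)
(-10488 - 31494)/(k(d(7), 62) + 35713) = (-10488 - 31494)/((11/7)*(9 + 62) + 35713) = -41982/((11*(1/7))*71 + 35713) = -41982/((11/7)*71 + 35713) = -41982/(781/7 + 35713) = -41982/250772/7 = -41982*7/250772 = -146937/125386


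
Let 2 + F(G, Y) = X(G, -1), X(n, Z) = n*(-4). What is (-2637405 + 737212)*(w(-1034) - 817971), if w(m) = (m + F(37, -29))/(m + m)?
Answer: 803573968807223/517 ≈ 1.5543e+12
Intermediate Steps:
X(n, Z) = -4*n
F(G, Y) = -2 - 4*G
w(m) = (-150 + m)/(2*m) (w(m) = (m + (-2 - 4*37))/(m + m) = (m + (-2 - 148))/((2*m)) = (m - 150)*(1/(2*m)) = (-150 + m)*(1/(2*m)) = (-150 + m)/(2*m))
(-2637405 + 737212)*(w(-1034) - 817971) = (-2637405 + 737212)*((½)*(-150 - 1034)/(-1034) - 817971) = -1900193*((½)*(-1/1034)*(-1184) - 817971) = -1900193*(296/517 - 817971) = -1900193*(-422890711/517) = 803573968807223/517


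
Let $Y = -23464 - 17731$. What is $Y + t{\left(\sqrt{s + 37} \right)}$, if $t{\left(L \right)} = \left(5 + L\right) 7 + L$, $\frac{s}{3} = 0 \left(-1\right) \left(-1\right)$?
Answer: $-41160 + 8 \sqrt{37} \approx -41111.0$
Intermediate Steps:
$s = 0$ ($s = 3 \cdot 0 \left(-1\right) \left(-1\right) = 3 \cdot 0 \left(-1\right) = 3 \cdot 0 = 0$)
$t{\left(L \right)} = 35 + 8 L$ ($t{\left(L \right)} = \left(35 + 7 L\right) + L = 35 + 8 L$)
$Y = -41195$ ($Y = -23464 - 17731 = -41195$)
$Y + t{\left(\sqrt{s + 37} \right)} = -41195 + \left(35 + 8 \sqrt{0 + 37}\right) = -41195 + \left(35 + 8 \sqrt{37}\right) = -41160 + 8 \sqrt{37}$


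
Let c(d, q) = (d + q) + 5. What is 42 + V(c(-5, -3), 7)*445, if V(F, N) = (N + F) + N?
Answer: 4937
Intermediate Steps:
c(d, q) = 5 + d + q
V(F, N) = F + 2*N (V(F, N) = (F + N) + N = F + 2*N)
42 + V(c(-5, -3), 7)*445 = 42 + ((5 - 5 - 3) + 2*7)*445 = 42 + (-3 + 14)*445 = 42 + 11*445 = 42 + 4895 = 4937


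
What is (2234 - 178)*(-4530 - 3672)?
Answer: -16863312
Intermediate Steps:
(2234 - 178)*(-4530 - 3672) = 2056*(-8202) = -16863312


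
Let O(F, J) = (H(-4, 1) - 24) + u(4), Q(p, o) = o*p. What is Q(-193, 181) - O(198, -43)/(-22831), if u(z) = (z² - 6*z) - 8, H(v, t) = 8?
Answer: -797555355/22831 ≈ -34933.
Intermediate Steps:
u(z) = -8 + z² - 6*z
O(F, J) = -32 (O(F, J) = (8 - 24) + (-8 + 4² - 6*4) = -16 + (-8 + 16 - 24) = -16 - 16 = -32)
Q(-193, 181) - O(198, -43)/(-22831) = 181*(-193) - (-32)/(-22831) = -34933 - (-32)*(-1)/22831 = -34933 - 1*32/22831 = -34933 - 32/22831 = -797555355/22831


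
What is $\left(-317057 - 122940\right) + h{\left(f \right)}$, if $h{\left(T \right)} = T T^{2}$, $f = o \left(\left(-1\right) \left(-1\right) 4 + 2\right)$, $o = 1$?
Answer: $-439781$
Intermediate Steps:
$f = 6$ ($f = 1 \left(\left(-1\right) \left(-1\right) 4 + 2\right) = 1 \left(1 \cdot 4 + 2\right) = 1 \left(4 + 2\right) = 1 \cdot 6 = 6$)
$h{\left(T \right)} = T^{3}$
$\left(-317057 - 122940\right) + h{\left(f \right)} = \left(-317057 - 122940\right) + 6^{3} = -439997 + 216 = -439781$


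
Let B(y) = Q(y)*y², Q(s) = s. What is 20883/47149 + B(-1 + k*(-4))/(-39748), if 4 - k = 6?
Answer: 813885377/1874078452 ≈ 0.43429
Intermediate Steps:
k = -2 (k = 4 - 1*6 = 4 - 6 = -2)
B(y) = y³ (B(y) = y*y² = y³)
20883/47149 + B(-1 + k*(-4))/(-39748) = 20883/47149 + (-1 - 2*(-4))³/(-39748) = 20883*(1/47149) + (-1 + 8)³*(-1/39748) = 20883/47149 + 7³*(-1/39748) = 20883/47149 + 343*(-1/39748) = 20883/47149 - 343/39748 = 813885377/1874078452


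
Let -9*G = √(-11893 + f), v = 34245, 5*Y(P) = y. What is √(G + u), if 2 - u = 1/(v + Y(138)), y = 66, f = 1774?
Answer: √(58680356907 - 3260067409*I*√10119)/171291 ≈ 2.584 - 2.1627*I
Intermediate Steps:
Y(P) = 66/5 (Y(P) = (⅕)*66 = 66/5)
u = 342577/171291 (u = 2 - 1/(34245 + 66/5) = 2 - 1/171291/5 = 2 - 1*5/171291 = 2 - 5/171291 = 342577/171291 ≈ 2.0000)
G = -I*√10119/9 (G = -√(-11893 + 1774)/9 = -I*√10119/9 ≈ -11.177*I)
√(G + u) = √(-I*√10119/9 + 342577/171291) = √(342577/171291 - I*√10119/9)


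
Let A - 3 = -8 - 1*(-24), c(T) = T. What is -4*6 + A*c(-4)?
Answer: -100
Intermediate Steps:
A = 19 (A = 3 + (-8 - 1*(-24)) = 3 + (-8 + 24) = 3 + 16 = 19)
-4*6 + A*c(-4) = -4*6 + 19*(-4) = -24 - 76 = -100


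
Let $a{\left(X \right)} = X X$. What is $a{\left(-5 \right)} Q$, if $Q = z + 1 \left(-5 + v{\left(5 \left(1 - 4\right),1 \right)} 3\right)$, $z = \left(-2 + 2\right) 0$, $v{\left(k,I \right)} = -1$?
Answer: $-200$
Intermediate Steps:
$a{\left(X \right)} = X^{2}$
$z = 0$ ($z = 0 \cdot 0 = 0$)
$Q = -8$ ($Q = 0 + 1 \left(-5 - 3\right) = 0 + 1 \left(-8\right) = 0 - 8 = -8$)
$a{\left(-5 \right)} Q = \left(-5\right)^{2} \left(-8\right) = 25 \left(-8\right) = -200$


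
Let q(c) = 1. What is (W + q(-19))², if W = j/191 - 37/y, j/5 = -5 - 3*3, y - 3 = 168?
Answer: 185613376/1066740921 ≈ 0.17400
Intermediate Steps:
y = 171 (y = 3 + 168 = 171)
j = -70 (j = 5*(-5 - 3*3) = 5*(-5 - 9) = 5*(-14) = -70)
W = -19037/32661 (W = -70/191 - 37/171 = -19037/32661 ≈ -0.58287)
(W + q(-19))² = (-19037/32661 + 1)² = (13624/32661)² = 185613376/1066740921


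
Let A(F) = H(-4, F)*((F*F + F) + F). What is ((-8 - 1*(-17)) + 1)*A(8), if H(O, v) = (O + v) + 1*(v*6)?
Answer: 41600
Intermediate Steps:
H(O, v) = O + 7*v (H(O, v) = (O + v) + 1*(6*v) = (O + v) + 6*v = O + 7*v)
A(F) = (-4 + 7*F)*(F² + 2*F) (A(F) = (-4 + 7*F)*((F*F + F) + F) = (-4 + 7*F)*((F² + F) + F) = (-4 + 7*F)*((F + F²) + F) = (-4 + 7*F)*(F² + 2*F))
((-8 - 1*(-17)) + 1)*A(8) = ((-8 - 1*(-17)) + 1)*(8*(-4 + 7*8)*(2 + 8)) = ((-8 + 17) + 1)*(8*(-4 + 56)*10) = (9 + 1)*(8*52*10) = 10*4160 = 41600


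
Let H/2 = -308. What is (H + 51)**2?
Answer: 319225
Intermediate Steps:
H = -616 (H = 2*(-308) = -616)
(H + 51)**2 = (-616 + 51)**2 = (-565)**2 = 319225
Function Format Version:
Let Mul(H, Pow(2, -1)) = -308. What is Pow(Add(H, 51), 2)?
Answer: 319225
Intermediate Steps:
H = -616 (H = Mul(2, -308) = -616)
Pow(Add(H, 51), 2) = Pow(Add(-616, 51), 2) = Pow(-565, 2) = 319225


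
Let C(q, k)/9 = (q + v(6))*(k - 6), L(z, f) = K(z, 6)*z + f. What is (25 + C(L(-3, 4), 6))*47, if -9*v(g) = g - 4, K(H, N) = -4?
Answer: 1175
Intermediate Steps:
v(g) = 4/9 - g/9 (v(g) = -(g - 4)/9 = -(-4 + g)/9 = 4/9 - g/9)
L(z, f) = f - 4*z (L(z, f) = -4*z + f = f - 4*z)
C(q, k) = 9*(-6 + k)*(-2/9 + q) (C(q, k) = 9*((q + (4/9 - 1/9*6))*(k - 6)) = 9*((q + (4/9 - 2/3))*(-6 + k)) = 9*((q - 2/9)*(-6 + k)) = 9*((-2/9 + q)*(-6 + k)) = 9*((-6 + k)*(-2/9 + q)) = 9*(-6 + k)*(-2/9 + q))
(25 + C(L(-3, 4), 6))*47 = (25 + (12 - 54*(4 - 4*(-3)) - 2*6 + 9*6*(4 - 4*(-3))))*47 = (25 + (12 - 54*(4 + 12) - 12 + 9*6*(4 + 12)))*47 = (25 + (12 - 54*16 - 12 + 9*6*16))*47 = (25 + (12 - 864 - 12 + 864))*47 = (25 + 0)*47 = 25*47 = 1175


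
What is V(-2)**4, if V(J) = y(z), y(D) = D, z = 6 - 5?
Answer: 1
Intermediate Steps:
z = 1
V(J) = 1
V(-2)**4 = 1**4 = 1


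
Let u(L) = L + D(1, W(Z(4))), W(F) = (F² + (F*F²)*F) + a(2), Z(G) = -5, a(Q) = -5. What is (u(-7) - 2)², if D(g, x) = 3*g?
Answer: 36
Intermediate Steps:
W(F) = -5 + F² + F⁴ (W(F) = (F² + (F*F²)*F) - 5 = (F² + F³*F) - 5 = (F² + F⁴) - 5 = -5 + F² + F⁴)
u(L) = 3 + L (u(L) = L + 3*1 = L + 3 = 3 + L)
(u(-7) - 2)² = ((3 - 7) - 2)² = (-4 - 2)² = (-6)² = 36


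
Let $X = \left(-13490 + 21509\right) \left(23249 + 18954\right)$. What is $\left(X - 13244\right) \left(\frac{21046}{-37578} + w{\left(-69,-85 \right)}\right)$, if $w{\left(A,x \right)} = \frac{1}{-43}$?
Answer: $- \frac{159486419429414}{807927} \approx -1.974 \cdot 10^{8}$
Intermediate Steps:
$X = 338425857$ ($X = 8019 \cdot 42203 = 338425857$)
$w{\left(A,x \right)} = - \frac{1}{43}$
$\left(X - 13244\right) \left(\frac{21046}{-37578} + w{\left(-69,-85 \right)}\right) = \left(338425857 - 13244\right) \left(\frac{21046}{-37578} - \frac{1}{43}\right) = 338412613 \left(21046 \left(- \frac{1}{37578}\right) - \frac{1}{43}\right) = 338412613 \left(- \frac{10523}{18789} - \frac{1}{43}\right) = 338412613 \left(- \frac{471278}{807927}\right) = - \frac{159486419429414}{807927}$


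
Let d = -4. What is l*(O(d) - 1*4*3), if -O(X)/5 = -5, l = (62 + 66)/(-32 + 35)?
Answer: 1664/3 ≈ 554.67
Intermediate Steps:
l = 128/3 ≈ 42.667
O(X) = 25 (O(X) = -5*(-5) = 25)
l*(O(d) - 1*4*3) = 128*(25 - 1*4*3)/3 = 128*(25 - 4*3)/3 = 128*(25 - 12)/3 = (128/3)*13 = 1664/3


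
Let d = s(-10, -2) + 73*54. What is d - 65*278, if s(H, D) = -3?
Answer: -14131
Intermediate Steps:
d = 3939 (d = -3 + 73*54 = -3 + 3942 = 3939)
d - 65*278 = 3939 - 65*278 = 3939 - 18070 = -14131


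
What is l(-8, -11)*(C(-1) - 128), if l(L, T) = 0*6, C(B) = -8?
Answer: 0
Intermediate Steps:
l(L, T) = 0
l(-8, -11)*(C(-1) - 128) = 0*(-8 - 128) = 0*(-136) = 0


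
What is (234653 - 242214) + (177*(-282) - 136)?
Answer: -57611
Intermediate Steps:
(234653 - 242214) + (177*(-282) - 136) = -7561 + (-49914 - 136) = -7561 - 50050 = -57611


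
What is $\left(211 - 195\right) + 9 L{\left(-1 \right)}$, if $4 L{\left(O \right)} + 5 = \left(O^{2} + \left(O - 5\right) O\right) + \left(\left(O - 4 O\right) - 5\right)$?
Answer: $16$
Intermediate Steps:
$L{\left(O \right)} = - \frac{5}{2} - \frac{3 O}{4} + \frac{O^{2}}{4} + \frac{O \left(-5 + O\right)}{4}$ ($L{\left(O \right)} = - \frac{5}{4} + \frac{\left(O^{2} + \left(O - 5\right) O\right) + \left(\left(O - 4 O\right) - 5\right)}{4} = - \frac{5}{4} + \frac{\left(O^{2} + \left(-5 + O\right) O\right) - \left(5 + 3 O\right)}{4} = - \frac{5}{4} + \frac{\left(O^{2} + O \left(-5 + O\right)\right) - \left(5 + 3 O\right)}{4} = - \frac{5}{4} + \frac{-5 + O^{2} - 3 O + O \left(-5 + O\right)}{4} = - \frac{5}{4} + \left(- \frac{5}{4} - \frac{3 O}{4} + \frac{O^{2}}{4} + \frac{O \left(-5 + O\right)}{4}\right) = - \frac{5}{2} - \frac{3 O}{4} + \frac{O^{2}}{4} + \frac{O \left(-5 + O\right)}{4}$)
$\left(211 - 195\right) + 9 L{\left(-1 \right)} = \left(211 - 195\right) + 9 \left(- \frac{5}{2} + \frac{\left(-1\right)^{2}}{2} - -2\right) = 16 + 9 \left(- \frac{5}{2} + \frac{1}{2} \cdot 1 + 2\right) = 16 + 9 \left(- \frac{5}{2} + \frac{1}{2} + 2\right) = 16 + 9 \cdot 0 = 16 + 0 = 16$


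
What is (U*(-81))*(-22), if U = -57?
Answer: -101574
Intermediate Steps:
(U*(-81))*(-22) = -57*(-81)*(-22) = 4617*(-22) = -101574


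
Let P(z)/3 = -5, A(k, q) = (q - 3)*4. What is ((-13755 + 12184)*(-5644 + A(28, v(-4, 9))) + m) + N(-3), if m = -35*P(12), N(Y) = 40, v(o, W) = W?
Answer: 8829585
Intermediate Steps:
A(k, q) = -12 + 4*q (A(k, q) = (-3 + q)*4 = -12 + 4*q)
P(z) = -15 (P(z) = 3*(-5) = -15)
m = 525 (m = -35*(-15) = 525)
((-13755 + 12184)*(-5644 + A(28, v(-4, 9))) + m) + N(-3) = ((-13755 + 12184)*(-5644 + (-12 + 4*9)) + 525) + 40 = (-1571*(-5644 + (-12 + 36)) + 525) + 40 = (-1571*(-5644 + 24) + 525) + 40 = (-1571*(-5620) + 525) + 40 = (8829020 + 525) + 40 = 8829545 + 40 = 8829585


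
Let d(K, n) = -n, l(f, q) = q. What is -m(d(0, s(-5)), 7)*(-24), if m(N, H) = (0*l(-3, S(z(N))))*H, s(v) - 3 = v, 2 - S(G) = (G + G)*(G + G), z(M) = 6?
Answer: 0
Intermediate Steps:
S(G) = 2 - 4*G² (S(G) = 2 - (G + G)*(G + G) = 2 - 2*G*2*G = 2 - 4*G²)
s(v) = 3 + v
m(N, H) = 0 (m(N, H) = (0*(2 - 4*6²))*H = (0*(2 - 4*36))*H = (0*(2 - 144))*H = (0*(-142))*H = 0*H = 0)
-m(d(0, s(-5)), 7)*(-24) = -1*0*(-24) = 0*(-24) = 0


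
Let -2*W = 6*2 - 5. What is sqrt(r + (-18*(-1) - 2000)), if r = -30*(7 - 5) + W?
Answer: I*sqrt(8182)/2 ≈ 45.227*I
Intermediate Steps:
W = -7/2 (W = -(6*2 - 5)/2 = -(12 - 5)/2 = -1/2*7 = -7/2 ≈ -3.5000)
r = -127/2 (r = -30*(7 - 5) - 7/2 = -30*2 - 7/2 = -60 - 7/2 = -127/2 ≈ -63.500)
sqrt(r + (-18*(-1) - 2000)) = sqrt(-127/2 + (-18*(-1) - 2000)) = sqrt(-127/2 + (18 - 2000)) = sqrt(-127/2 - 1982) = sqrt(-4091/2) = I*sqrt(8182)/2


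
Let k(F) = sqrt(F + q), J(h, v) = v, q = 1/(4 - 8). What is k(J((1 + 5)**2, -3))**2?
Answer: -13/4 ≈ -3.2500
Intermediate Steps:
q = -1/4 (q = 1/(-4) = -1/4 ≈ -0.25000)
k(F) = sqrt(-1/4 + F) (k(F) = sqrt(F - 1/4) = sqrt(-1/4 + F))
k(J((1 + 5)**2, -3))**2 = (sqrt(-1 + 4*(-3))/2)**2 = (sqrt(-1 - 12)/2)**2 = (sqrt(-13)/2)**2 = ((I*sqrt(13))/2)**2 = (I*sqrt(13)/2)**2 = -13/4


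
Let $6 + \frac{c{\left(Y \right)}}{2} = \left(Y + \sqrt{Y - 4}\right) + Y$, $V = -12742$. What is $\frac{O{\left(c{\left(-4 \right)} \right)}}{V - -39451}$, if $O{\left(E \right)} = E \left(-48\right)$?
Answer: $\frac{448}{8903} - \frac{64 i \sqrt{2}}{8903} \approx 0.05032 - 0.010166 i$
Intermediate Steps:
$c{\left(Y \right)} = -12 + 2 \sqrt{-4 + Y} + 4 Y$ ($c{\left(Y \right)} = -12 + 2 \left(\left(Y + \sqrt{Y - 4}\right) + Y\right) = -12 + 2 \left(\left(Y + \sqrt{-4 + Y}\right) + Y\right) = -12 + 2 \left(\sqrt{-4 + Y} + 2 Y\right) = -12 + \left(2 \sqrt{-4 + Y} + 4 Y\right) = -12 + 2 \sqrt{-4 + Y} + 4 Y$)
$O{\left(E \right)} = - 48 E$
$\frac{O{\left(c{\left(-4 \right)} \right)}}{V - -39451} = \frac{\left(-48\right) \left(-12 + 2 \sqrt{-4 - 4} + 4 \left(-4\right)\right)}{-12742 - -39451} = \frac{\left(-48\right) \left(-12 + 2 \sqrt{-8} - 16\right)}{-12742 + 39451} = \frac{\left(-48\right) \left(-12 + 2 \cdot 2 i \sqrt{2} - 16\right)}{26709} = - 48 \left(-12 + 4 i \sqrt{2} - 16\right) \frac{1}{26709} = - 48 \left(-28 + 4 i \sqrt{2}\right) \frac{1}{26709} = \left(1344 - 192 i \sqrt{2}\right) \frac{1}{26709} = \frac{448}{8903} - \frac{64 i \sqrt{2}}{8903}$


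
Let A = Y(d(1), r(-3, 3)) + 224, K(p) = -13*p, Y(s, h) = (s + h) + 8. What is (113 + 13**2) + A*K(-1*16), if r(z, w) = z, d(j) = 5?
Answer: 48954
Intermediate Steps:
Y(s, h) = 8 + h + s (Y(s, h) = (h + s) + 8 = 8 + h + s)
A = 234 (A = (8 - 3 + 5) + 224 = 10 + 224 = 234)
(113 + 13**2) + A*K(-1*16) = (113 + 13**2) + 234*(-(-13)*16) = (113 + 169) + 234*(-13*(-16)) = 282 + 234*208 = 282 + 48672 = 48954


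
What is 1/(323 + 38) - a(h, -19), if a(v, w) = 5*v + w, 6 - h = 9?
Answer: 12275/361 ≈ 34.003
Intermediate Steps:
h = -3 (h = 6 - 1*9 = 6 - 9 = -3)
a(v, w) = w + 5*v
1/(323 + 38) - a(h, -19) = 1/(323 + 38) - (-19 + 5*(-3)) = 1/361 - (-19 - 15) = 1/361 - 1*(-34) = 1/361 + 34 = 12275/361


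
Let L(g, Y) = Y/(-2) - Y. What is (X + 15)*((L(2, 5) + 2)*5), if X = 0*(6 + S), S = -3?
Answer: -825/2 ≈ -412.50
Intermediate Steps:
L(g, Y) = -3*Y/2 (L(g, Y) = Y*(-1/2) - Y = -Y/2 - Y = -3*Y/2)
X = 0 (X = 0*(6 - 3) = 0*3 = 0)
(X + 15)*((L(2, 5) + 2)*5) = (0 + 15)*((-3/2*5 + 2)*5) = 15*((-15/2 + 2)*5) = 15*(-11/2*5) = 15*(-55/2) = -825/2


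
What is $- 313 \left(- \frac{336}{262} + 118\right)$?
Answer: $- \frac{4785770}{131} \approx -36533.0$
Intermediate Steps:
$- 313 \left(- \frac{336}{262} + 118\right) = - 313 \left(\left(-336\right) \frac{1}{262} + 118\right) = - 313 \left(- \frac{168}{131} + 118\right) = \left(-313\right) \frac{15290}{131} = - \frac{4785770}{131}$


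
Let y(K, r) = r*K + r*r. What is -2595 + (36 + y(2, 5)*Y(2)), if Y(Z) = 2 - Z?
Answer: -2559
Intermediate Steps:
y(K, r) = r² + K*r (y(K, r) = K*r + r² = r² + K*r)
-2595 + (36 + y(2, 5)*Y(2)) = -2595 + (36 + (5*(2 + 5))*(2 - 1*2)) = -2595 + (36 + (5*7)*(2 - 2)) = -2595 + (36 + 35*0) = -2595 + (36 + 0) = -2595 + 36 = -2559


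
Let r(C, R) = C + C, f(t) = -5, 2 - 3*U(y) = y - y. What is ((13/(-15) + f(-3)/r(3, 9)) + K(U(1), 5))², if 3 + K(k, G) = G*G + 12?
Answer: 104329/100 ≈ 1043.3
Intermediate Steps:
U(y) = ⅔ (U(y) = ⅔ - (y - y)/3 = ⅔ - ⅓*0 = ⅔ + 0 = ⅔)
K(k, G) = 9 + G² (K(k, G) = -3 + (G*G + 12) = -3 + (G² + 12) = -3 + (12 + G²) = 9 + G²)
r(C, R) = 2*C
((13/(-15) + f(-3)/r(3, 9)) + K(U(1), 5))² = ((13/(-15) - 5/(2*3)) + (9 + 5²))² = ((13*(-1/15) - 5/6) + (9 + 25))² = ((-13/15 - 5*⅙) + 34)² = ((-13/15 - ⅚) + 34)² = (-17/10 + 34)² = (323/10)² = 104329/100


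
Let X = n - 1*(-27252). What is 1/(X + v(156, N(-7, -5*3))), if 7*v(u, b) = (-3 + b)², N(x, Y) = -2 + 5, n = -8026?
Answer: 1/19226 ≈ 5.2013e-5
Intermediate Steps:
N(x, Y) = 3
v(u, b) = (-3 + b)²/7
X = 19226 (X = -8026 - 1*(-27252) = -8026 + 27252 = 19226)
1/(X + v(156, N(-7, -5*3))) = 1/(19226 + (-3 + 3)²/7) = 1/(19226 + (⅐)*0²) = 1/(19226 + (⅐)*0) = 1/(19226 + 0) = 1/19226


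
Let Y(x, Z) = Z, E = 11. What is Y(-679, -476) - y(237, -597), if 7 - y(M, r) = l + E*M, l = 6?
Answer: 2130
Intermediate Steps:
y(M, r) = 1 - 11*M (y(M, r) = 7 - (6 + 11*M) = 7 + (-6 - 11*M) = 1 - 11*M)
Y(-679, -476) - y(237, -597) = -476 - (1 - 11*237) = -476 - (1 - 2607) = -476 - 1*(-2606) = -476 + 2606 = 2130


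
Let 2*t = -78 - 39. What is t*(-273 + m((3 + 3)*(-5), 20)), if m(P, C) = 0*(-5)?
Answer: 31941/2 ≈ 15971.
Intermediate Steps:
m(P, C) = 0
t = -117/2 (t = (-78 - 39)/2 = (½)*(-117) = -117/2 ≈ -58.500)
t*(-273 + m((3 + 3)*(-5), 20)) = -117*(-273 + 0)/2 = -117/2*(-273) = 31941/2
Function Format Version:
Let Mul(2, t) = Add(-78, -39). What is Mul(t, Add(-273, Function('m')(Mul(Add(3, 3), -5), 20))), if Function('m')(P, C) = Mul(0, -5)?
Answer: Rational(31941, 2) ≈ 15971.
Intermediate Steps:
Function('m')(P, C) = 0
t = Rational(-117, 2) (t = Mul(Rational(1, 2), Add(-78, -39)) = Mul(Rational(1, 2), -117) = Rational(-117, 2) ≈ -58.500)
Mul(t, Add(-273, Function('m')(Mul(Add(3, 3), -5), 20))) = Mul(Rational(-117, 2), Add(-273, 0)) = Mul(Rational(-117, 2), -273) = Rational(31941, 2)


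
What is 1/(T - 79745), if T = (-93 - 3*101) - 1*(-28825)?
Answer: -1/51316 ≈ -1.9487e-5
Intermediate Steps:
T = 28429 (T = (-93 - 303) + 28825 = -396 + 28825 = 28429)
1/(T - 79745) = 1/(28429 - 79745) = 1/(-51316) = -1/51316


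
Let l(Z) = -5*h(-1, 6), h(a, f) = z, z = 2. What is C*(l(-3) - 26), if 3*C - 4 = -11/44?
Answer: -45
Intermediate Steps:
h(a, f) = 2
l(Z) = -10 (l(Z) = -5*2 = -10)
C = 5/4 (C = 4/3 + (-11/44)/3 = 4/3 + (-11*1/44)/3 = 4/3 + (⅓)*(-¼) = 4/3 - 1/12 = 5/4 ≈ 1.2500)
C*(l(-3) - 26) = 5*(-10 - 26)/4 = (5/4)*(-36) = -45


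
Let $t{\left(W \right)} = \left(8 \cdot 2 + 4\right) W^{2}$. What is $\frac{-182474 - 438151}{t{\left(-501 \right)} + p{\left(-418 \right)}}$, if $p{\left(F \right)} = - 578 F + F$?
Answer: $- \frac{620625}{5261206} \approx -0.11796$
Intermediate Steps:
$p{\left(F \right)} = - 577 F$
$t{\left(W \right)} = 20 W^{2}$ ($t{\left(W \right)} = \left(16 + 4\right) W^{2} = 20 W^{2}$)
$\frac{-182474 - 438151}{t{\left(-501 \right)} + p{\left(-418 \right)}} = \frac{-182474 - 438151}{20 \left(-501\right)^{2} - -241186} = - \frac{620625}{20 \cdot 251001 + 241186} = - \frac{620625}{5020020 + 241186} = - \frac{620625}{5261206}$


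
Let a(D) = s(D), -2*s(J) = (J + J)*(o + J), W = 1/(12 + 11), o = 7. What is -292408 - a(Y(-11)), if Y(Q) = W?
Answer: -154683670/529 ≈ -2.9241e+5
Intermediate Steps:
W = 1/23 ≈ 0.043478
s(J) = -J*(7 + J) (s(J) = -(J + J)*(7 + J)/2 = -2*J*(7 + J)/2 = -J*(7 + J))
Y(Q) = 1/23
a(D) = -D*(7 + D)
-292408 - a(Y(-11)) = -292408 - (-1)*(7 + 1/23)/23 = -292408 - (-1)*162/(23*23) = -292408 - 1*(-162/529) = -292408 + 162/529 = -154683670/529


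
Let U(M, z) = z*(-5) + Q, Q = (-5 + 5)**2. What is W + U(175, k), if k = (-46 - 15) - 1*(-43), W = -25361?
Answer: -25271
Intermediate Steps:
Q = 0 (Q = 0**2 = 0)
k = -18 (k = -61 + 43 = -18)
U(M, z) = -5*z (U(M, z) = z*(-5) + 0 = -5*z + 0 = -5*z)
W + U(175, k) = -25361 - 5*(-18) = -25361 + 90 = -25271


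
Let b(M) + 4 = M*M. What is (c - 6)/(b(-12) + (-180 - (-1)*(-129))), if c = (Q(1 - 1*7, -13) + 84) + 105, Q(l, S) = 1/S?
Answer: -2378/2197 ≈ -1.0824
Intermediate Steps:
b(M) = -4 + M² (b(M) = -4 + M*M = -4 + M²)
c = 2456/13 (c = (1/(-13) + 84) + 105 = (-1/13 + 84) + 105 = 1091/13 + 105 = 2456/13 ≈ 188.92)
(c - 6)/(b(-12) + (-180 - (-1)*(-129))) = (2456/13 - 6)/((-4 + (-12)²) + (-180 - (-1)*(-129))) = 2378/(13*((-4 + 144) + (-180 - 1*129))) = 2378/(13*(140 + (-180 - 129))) = 2378/(13*(140 - 309)) = (2378/13)/(-169) = (2378/13)*(-1/169) = -2378/2197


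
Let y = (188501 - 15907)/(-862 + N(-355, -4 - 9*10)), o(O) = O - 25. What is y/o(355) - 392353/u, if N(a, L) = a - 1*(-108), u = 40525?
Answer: -15058379926/1483093425 ≈ -10.153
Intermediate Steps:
N(a, L) = 108 + a (N(a, L) = a + 108 = 108 + a)
o(O) = -25 + O
y = -172594/1109 (y = (188501 - 15907)/(-862 + (108 - 355)) = 172594/(-862 - 247) = 172594/(-1109) = 172594*(-1/1109) = -172594/1109 ≈ -155.63)
y/o(355) - 392353/u = -172594/(1109*(-25 + 355)) - 392353/40525 = -172594/1109/330 - 392353*1/40525 = -172594/1109*1/330 - 392353/40525 = -86297/182985 - 392353/40525 = -15058379926/1483093425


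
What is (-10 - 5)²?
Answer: 225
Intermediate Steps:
(-10 - 5)² = (-15)² = 225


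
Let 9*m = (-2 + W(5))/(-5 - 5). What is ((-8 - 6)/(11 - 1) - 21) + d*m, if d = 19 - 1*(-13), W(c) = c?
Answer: -352/15 ≈ -23.467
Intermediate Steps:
d = 32 (d = 19 + 13 = 32)
m = -1/30 (m = ((-2 + 5)/(-5 - 5))/9 = (3/(-10))/9 = (-⅒*3)/9 = (⅑)*(-3/10) = -1/30 ≈ -0.033333)
((-8 - 6)/(11 - 1) - 21) + d*m = ((-8 - 6)/(11 - 1) - 21) + 32*(-1/30) = (-14/10 - 21) - 16/15 = (-14*⅒ - 21) - 16/15 = (-7/5 - 21) - 16/15 = -112/5 - 16/15 = -352/15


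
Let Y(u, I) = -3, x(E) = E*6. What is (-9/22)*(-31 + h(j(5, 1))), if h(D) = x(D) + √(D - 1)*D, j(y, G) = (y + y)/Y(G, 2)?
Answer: 459/22 + 5*I*√39/11 ≈ 20.864 + 2.8386*I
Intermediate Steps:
x(E) = 6*E
j(y, G) = -2*y/3 (j(y, G) = (y + y)/(-3) = (2*y)*(-⅓) = -2*y/3)
h(D) = 6*D + D*√(-1 + D) (h(D) = 6*D + √(D - 1)*D = 6*D + √(-1 + D)*D = 6*D + D*√(-1 + D))
(-9/22)*(-31 + h(j(5, 1))) = (-9/22)*(-31 + (-⅔*5)*(6 + √(-1 - ⅔*5))) = (-9*1/22)*(-31 - 10*(6 + √(-1 - 10/3))/3) = -9*(-31 - 10*(6 + √(-13/3))/3)/22 = -9*(-31 - 10*(6 + I*√39/3)/3)/22 = -9*(-31 + (-20 - 10*I*√39/9))/22 = -9*(-51 - 10*I*√39/9)/22 = 459/22 + 5*I*√39/11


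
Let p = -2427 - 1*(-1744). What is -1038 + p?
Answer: -1721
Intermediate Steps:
p = -683 (p = -2427 + 1744 = -683)
-1038 + p = -1038 - 683 = -1721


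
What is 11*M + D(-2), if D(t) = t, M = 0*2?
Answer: -2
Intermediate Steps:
M = 0
11*M + D(-2) = 11*0 - 2 = 0 - 2 = -2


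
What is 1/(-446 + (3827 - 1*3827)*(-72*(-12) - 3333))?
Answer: -1/446 ≈ -0.0022422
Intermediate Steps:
1/(-446 + (3827 - 1*3827)*(-72*(-12) - 3333)) = 1/(-446 + (3827 - 3827)*(864 - 3333)) = 1/(-446 + 0*(-2469)) = 1/(-446 + 0) = 1/(-446) = -1/446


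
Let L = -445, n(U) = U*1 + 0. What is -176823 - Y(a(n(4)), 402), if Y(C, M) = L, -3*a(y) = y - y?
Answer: -176378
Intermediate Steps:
n(U) = U (n(U) = U + 0 = U)
a(y) = 0 (a(y) = -(y - y)/3 = -⅓*0 = 0)
Y(C, M) = -445
-176823 - Y(a(n(4)), 402) = -176823 - 1*(-445) = -176823 + 445 = -176378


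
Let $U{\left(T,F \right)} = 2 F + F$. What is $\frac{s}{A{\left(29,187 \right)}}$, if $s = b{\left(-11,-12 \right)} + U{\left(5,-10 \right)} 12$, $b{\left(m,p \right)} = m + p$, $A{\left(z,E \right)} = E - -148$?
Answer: $- \frac{383}{335} \approx -1.1433$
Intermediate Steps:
$U{\left(T,F \right)} = 3 F$
$A{\left(z,E \right)} = 148 + E$ ($A{\left(z,E \right)} = E + 148 = 148 + E$)
$s = -383$ ($s = \left(-11 - 12\right) + 3 \left(-10\right) 12 = -23 - 360 = -383$)
$\frac{s}{A{\left(29,187 \right)}} = - \frac{383}{148 + 187} = - \frac{383}{335}$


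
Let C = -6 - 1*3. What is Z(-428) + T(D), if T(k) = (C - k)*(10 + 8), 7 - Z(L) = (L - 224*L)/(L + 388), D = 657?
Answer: -95949/10 ≈ -9594.9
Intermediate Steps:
Z(L) = 7 + 223*L/(388 + L) (Z(L) = 7 - (L - 224*L)/(L + 388) = 7 - (-223*L)/(388 + L) = 7 - (-223)*L/(388 + L) = 7 + 223*L/(388 + L))
C = -9 (C = -6 - 3 = -9)
T(k) = -162 - 18*k (T(k) = (-9 - k)*(10 + 8) = (-9 - k)*18 = -162 - 18*k)
Z(-428) + T(D) = 2*(1358 + 115*(-428))/(388 - 428) + (-162 - 18*657) = 2*(1358 - 49220)/(-40) + (-162 - 11826) = 2*(-1/40)*(-47862) - 11988 = 23931/10 - 11988 = -95949/10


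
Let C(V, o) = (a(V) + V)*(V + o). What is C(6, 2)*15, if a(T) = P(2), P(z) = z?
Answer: 960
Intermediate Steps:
a(T) = 2
C(V, o) = (2 + V)*(V + o)
C(6, 2)*15 = (6**2 + 2*6 + 2*2 + 6*2)*15 = (36 + 12 + 4 + 12)*15 = 64*15 = 960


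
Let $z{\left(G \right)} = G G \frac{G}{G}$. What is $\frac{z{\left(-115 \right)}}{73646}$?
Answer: $\frac{575}{3202} \approx 0.17958$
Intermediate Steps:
$z{\left(G \right)} = G^{2}$ ($z{\left(G \right)} = G^{2} \cdot 1 = G^{2}$)
$\frac{z{\left(-115 \right)}}{73646} = \frac{\left(-115\right)^{2}}{73646} = 13225 \cdot \frac{1}{73646} = \frac{575}{3202}$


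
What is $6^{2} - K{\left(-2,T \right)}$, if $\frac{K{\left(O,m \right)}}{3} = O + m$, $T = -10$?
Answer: $72$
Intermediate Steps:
$K{\left(O,m \right)} = 3 O + 3 m$ ($K{\left(O,m \right)} = 3 \left(O + m\right) = 3 O + 3 m$)
$6^{2} - K{\left(-2,T \right)} = 6^{2} - \left(3 \left(-2\right) + 3 \left(-10\right)\right) = 36 - \left(-6 - 30\right) = 36 - -36 = 36 + 36 = 72$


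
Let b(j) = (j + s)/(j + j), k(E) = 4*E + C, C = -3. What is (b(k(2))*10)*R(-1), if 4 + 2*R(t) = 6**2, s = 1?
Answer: 96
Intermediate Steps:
k(E) = -3 + 4*E (k(E) = 4*E - 3 = -3 + 4*E)
b(j) = (1 + j)/(2*j) (b(j) = (j + 1)/(j + j) = (1 + j)/((2*j)) = (1 + j)*(1/(2*j)) = (1 + j)/(2*j))
R(t) = 16 (R(t) = -2 + (1/2)*6**2 = -2 + (1/2)*36 = -2 + 18 = 16)
(b(k(2))*10)*R(-1) = (((1 + (-3 + 4*2))/(2*(-3 + 4*2)))*10)*16 = (((1 + (-3 + 8))/(2*(-3 + 8)))*10)*16 = (((1/2)*(1 + 5)/5)*10)*16 = (((1/2)*(1/5)*6)*10)*16 = ((3/5)*10)*16 = 6*16 = 96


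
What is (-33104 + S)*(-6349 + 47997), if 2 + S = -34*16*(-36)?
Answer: -563164256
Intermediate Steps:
S = 19582 (S = -2 - 34*16*(-36) = -2 - 544*(-36) = -2 + 19584 = 19582)
(-33104 + S)*(-6349 + 47997) = (-33104 + 19582)*(-6349 + 47997) = -13522*41648 = -563164256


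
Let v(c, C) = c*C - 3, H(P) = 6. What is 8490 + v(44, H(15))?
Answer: 8751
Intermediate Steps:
v(c, C) = -3 + C*c (v(c, C) = C*c - 3 = -3 + C*c)
8490 + v(44, H(15)) = 8490 + (-3 + 6*44) = 8490 + (-3 + 264) = 8490 + 261 = 8751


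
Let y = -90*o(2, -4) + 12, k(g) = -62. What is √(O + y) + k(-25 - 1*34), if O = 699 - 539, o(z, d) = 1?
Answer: -62 + √82 ≈ -52.945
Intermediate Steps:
y = -78 (y = -90 + 12 = -78)
O = 160
√(O + y) + k(-25 - 1*34) = √(160 - 78) - 62 = √82 - 62 = -62 + √82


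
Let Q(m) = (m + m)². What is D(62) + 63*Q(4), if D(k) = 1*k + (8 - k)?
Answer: 4040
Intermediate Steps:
D(k) = 8 (D(k) = k + (8 - k) = 8)
Q(m) = 4*m² (Q(m) = (2*m)² = 4*m²)
D(62) + 63*Q(4) = 8 + 63*(4*4²) = 8 + 63*(4*16) = 8 + 63*64 = 8 + 4032 = 4040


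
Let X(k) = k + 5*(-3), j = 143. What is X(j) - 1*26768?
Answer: -26640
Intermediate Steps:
X(k) = -15 + k (X(k) = k - 15 = -15 + k)
X(j) - 1*26768 = (-15 + 143) - 1*26768 = 128 - 26768 = -26640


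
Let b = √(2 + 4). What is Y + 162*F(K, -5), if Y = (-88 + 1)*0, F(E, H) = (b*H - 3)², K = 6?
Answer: 25758 + 4860*√6 ≈ 37663.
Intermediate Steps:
b = √6 ≈ 2.4495
F(E, H) = (-3 + H*√6)² (F(E, H) = (√6*H - 3)² = (H*√6 - 3)² = (-3 + H*√6)²)
Y = 0 (Y = -87*0 = 0)
Y + 162*F(K, -5) = 0 + 162*(-3 - 5*√6)² = 162*(-3 - 5*√6)²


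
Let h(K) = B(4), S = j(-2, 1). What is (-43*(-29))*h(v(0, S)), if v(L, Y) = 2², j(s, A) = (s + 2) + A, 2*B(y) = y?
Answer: 2494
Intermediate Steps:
B(y) = y/2
j(s, A) = 2 + A + s (j(s, A) = (2 + s) + A = 2 + A + s)
S = 1 (S = 2 + 1 - 2 = 1)
v(L, Y) = 4
h(K) = 2 (h(K) = (½)*4 = 2)
(-43*(-29))*h(v(0, S)) = -43*(-29)*2 = 1247*2 = 2494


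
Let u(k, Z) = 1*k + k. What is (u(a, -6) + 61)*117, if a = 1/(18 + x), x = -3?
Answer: 35763/5 ≈ 7152.6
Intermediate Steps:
a = 1/15 (a = 1/(18 - 3) = 1/15 ≈ 0.066667)
u(k, Z) = 2*k (u(k, Z) = k + k = 2*k)
(u(a, -6) + 61)*117 = (2*(1/15) + 61)*117 = (2/15 + 61)*117 = (917/15)*117 = 35763/5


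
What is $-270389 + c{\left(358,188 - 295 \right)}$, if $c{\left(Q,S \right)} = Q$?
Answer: $-270031$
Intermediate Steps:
$-270389 + c{\left(358,188 - 295 \right)} = -270389 + 358 = -270031$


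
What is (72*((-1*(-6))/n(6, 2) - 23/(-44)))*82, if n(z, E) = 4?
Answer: 131364/11 ≈ 11942.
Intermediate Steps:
(72*((-1*(-6))/n(6, 2) - 23/(-44)))*82 = (72*(-1*(-6)/4 - 23/(-44)))*82 = (72*(6*(¼) - 23*(-1/44)))*82 = (72*(3/2 + 23/44))*82 = (72*(89/44))*82 = (1602/11)*82 = 131364/11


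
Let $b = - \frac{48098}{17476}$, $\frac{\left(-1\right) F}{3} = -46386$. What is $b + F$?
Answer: $\frac{1215938555}{8738} \approx 1.3916 \cdot 10^{5}$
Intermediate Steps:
$F = 139158$ ($F = \left(-3\right) \left(-46386\right) = 139158$)
$b = - \frac{24049}{8738}$ ($b = \left(-48098\right) \frac{1}{17476} = - \frac{24049}{8738} \approx -2.7522$)
$b + F = - \frac{24049}{8738} + 139158 = \frac{1215938555}{8738}$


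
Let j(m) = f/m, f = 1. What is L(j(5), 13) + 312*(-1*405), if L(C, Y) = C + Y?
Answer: -631734/5 ≈ -1.2635e+5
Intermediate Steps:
j(m) = 1/m
L(j(5), 13) + 312*(-1*405) = (1/5 + 13) + 312*(-1*405) = (1/5 + 13) + 312*(-405) = 66/5 - 126360 = -631734/5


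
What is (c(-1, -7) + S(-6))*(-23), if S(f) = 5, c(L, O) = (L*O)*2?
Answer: -437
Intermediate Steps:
c(L, O) = 2*L*O
(c(-1, -7) + S(-6))*(-23) = (2*(-1)*(-7) + 5)*(-23) = (14 + 5)*(-23) = 19*(-23) = -437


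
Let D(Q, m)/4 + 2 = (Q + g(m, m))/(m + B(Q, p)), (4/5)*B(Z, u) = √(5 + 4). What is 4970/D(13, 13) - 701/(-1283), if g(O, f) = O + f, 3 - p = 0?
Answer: 213643929/56452 ≈ 3784.5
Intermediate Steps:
p = 3 (p = 3 - 1*0 = 3 + 0 = 3)
B(Z, u) = 15/4 (B(Z, u) = 5*√(5 + 4)/4 = 5*√9/4 = (5/4)*3 = 15/4)
D(Q, m) = -8 + 4*(Q + 2*m)/(15/4 + m) (D(Q, m) = -8 + 4*((Q + (m + m))/(m + 15/4)) = -8 + 4*((Q + 2*m)/(15/4 + m)) = -8 + 4*(Q + 2*m)/(15/4 + m))
4970/D(13, 13) - 701/(-1283) = 4970/((8*(-15 + 2*13)/(15 + 4*13))) - 701/(-1283) = 4970/((8*(-15 + 26)/(15 + 52))) - 701*(-1/1283) = 4970/((8*11/67)) + 701/1283 = 4970/((8*(1/67)*11)) + 701/1283 = 4970/(88/67) + 701/1283 = 4970*(67/88) + 701/1283 = 166495/44 + 701/1283 = 213643929/56452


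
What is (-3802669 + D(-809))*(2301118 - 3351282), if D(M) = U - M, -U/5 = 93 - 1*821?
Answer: 3988753908080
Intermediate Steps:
U = 3640 (U = -5*(93 - 1*821) = -5*(93 - 821) = -5*(-728) = 3640)
D(M) = 3640 - M
(-3802669 + D(-809))*(2301118 - 3351282) = (-3802669 + (3640 - 1*(-809)))*(2301118 - 3351282) = (-3802669 + (3640 + 809))*(-1050164) = (-3802669 + 4449)*(-1050164) = -3798220*(-1050164) = 3988753908080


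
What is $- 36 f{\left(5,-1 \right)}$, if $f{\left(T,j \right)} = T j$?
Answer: $180$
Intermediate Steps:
$- 36 f{\left(5,-1 \right)} = - 36 \cdot 5 \left(-1\right) = \left(-36\right) \left(-5\right) = 180$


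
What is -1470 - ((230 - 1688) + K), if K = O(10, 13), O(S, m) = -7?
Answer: -5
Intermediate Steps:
K = -7
-1470 - ((230 - 1688) + K) = -1470 - ((230 - 1688) - 7) = -1470 - (-1458 - 7) = -1470 - 1*(-1465) = -1470 + 1465 = -5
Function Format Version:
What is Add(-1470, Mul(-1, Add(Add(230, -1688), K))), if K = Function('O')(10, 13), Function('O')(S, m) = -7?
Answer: -5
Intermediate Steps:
K = -7
Add(-1470, Mul(-1, Add(Add(230, -1688), K))) = Add(-1470, Mul(-1, Add(Add(230, -1688), -7))) = Add(-1470, Mul(-1, Add(-1458, -7))) = Add(-1470, Mul(-1, -1465)) = Add(-1470, 1465) = -5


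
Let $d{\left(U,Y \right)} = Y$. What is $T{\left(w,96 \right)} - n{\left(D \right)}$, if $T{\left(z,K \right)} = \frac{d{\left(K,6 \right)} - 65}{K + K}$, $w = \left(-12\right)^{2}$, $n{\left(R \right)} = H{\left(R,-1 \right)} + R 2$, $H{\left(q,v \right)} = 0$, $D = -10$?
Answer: $\frac{3781}{192} \approx 19.693$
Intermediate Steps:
$n{\left(R \right)} = 2 R$ ($n{\left(R \right)} = 0 + R 2 = 0 + 2 R = 2 R$)
$w = 144$
$T{\left(z,K \right)} = - \frac{59}{2 K}$ ($T{\left(z,K \right)} = \frac{6 - 65}{K + K} = - \frac{59}{2 K}$)
$T{\left(w,96 \right)} - n{\left(D \right)} = - \frac{59}{2 \cdot 96} - 2 \left(-10\right) = \left(- \frac{59}{2}\right) \frac{1}{96} - -20 = - \frac{59}{192} + 20 = \frac{3781}{192}$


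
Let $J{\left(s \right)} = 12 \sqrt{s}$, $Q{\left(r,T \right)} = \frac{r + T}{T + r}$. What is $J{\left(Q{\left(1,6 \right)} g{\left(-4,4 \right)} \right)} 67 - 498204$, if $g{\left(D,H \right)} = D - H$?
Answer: $-498204 + 1608 i \sqrt{2} \approx -4.982 \cdot 10^{5} + 2274.1 i$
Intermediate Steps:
$Q{\left(r,T \right)} = 1$ ($Q{\left(r,T \right)} = \frac{T + r}{T + r} = 1$)
$J{\left(Q{\left(1,6 \right)} g{\left(-4,4 \right)} \right)} 67 - 498204 = 12 \sqrt{1 \left(-4 - 4\right)} 67 - 498204 = 12 \sqrt{1 \left(-8\right)} 67 - 498204 = 12 \sqrt{-8} \cdot 67 - 498204 = 12 \cdot 2 i \sqrt{2} \cdot 67 - 498204 = 24 i \sqrt{2} \cdot 67 - 498204 = 1608 i \sqrt{2} - 498204 = -498204 + 1608 i \sqrt{2}$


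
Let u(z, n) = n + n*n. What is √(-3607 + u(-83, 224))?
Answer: √46793 ≈ 216.32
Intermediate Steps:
u(z, n) = n + n²
√(-3607 + u(-83, 224)) = √(-3607 + 224*(1 + 224)) = √(-3607 + 224*225) = √(-3607 + 50400) = √46793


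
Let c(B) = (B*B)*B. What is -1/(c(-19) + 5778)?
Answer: 1/1081 ≈ 0.00092507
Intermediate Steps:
c(B) = B**3 (c(B) = B**2*B = B**3)
-1/(c(-19) + 5778) = -1/((-19)**3 + 5778) = -1/(-6859 + 5778) = -1/(-1081) = -1*(-1/1081) = 1/1081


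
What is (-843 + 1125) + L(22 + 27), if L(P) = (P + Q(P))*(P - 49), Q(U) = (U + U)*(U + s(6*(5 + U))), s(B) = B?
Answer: 282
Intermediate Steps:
Q(U) = 2*U*(30 + 7*U) (Q(U) = (U + U)*(U + 6*(5 + U)) = (2*U)*(U + (30 + 6*U)) = (2*U)*(30 + 7*U) = 2*U*(30 + 7*U))
L(P) = (-49 + P)*(P + 2*P*(30 + 7*P)) (L(P) = (P + 2*P*(30 + 7*P))*(P - 49) = (P + 2*P*(30 + 7*P))*(-49 + P) = (-49 + P)*(P + 2*P*(30 + 7*P)))
(-843 + 1125) + L(22 + 27) = (-843 + 1125) + (22 + 27)*(-2989 - 625*(22 + 27) + 14*(22 + 27)²) = 282 + 49*(-2989 - 625*49 + 14*49²) = 282 + 49*(-2989 - 30625 + 14*2401) = 282 + 49*(-2989 - 30625 + 33614) = 282 + 49*0 = 282 + 0 = 282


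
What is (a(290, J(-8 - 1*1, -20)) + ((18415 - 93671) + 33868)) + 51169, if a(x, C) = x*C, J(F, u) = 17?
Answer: 14711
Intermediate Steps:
a(x, C) = C*x
(a(290, J(-8 - 1*1, -20)) + ((18415 - 93671) + 33868)) + 51169 = (17*290 + ((18415 - 93671) + 33868)) + 51169 = (4930 + (-75256 + 33868)) + 51169 = (4930 - 41388) + 51169 = -36458 + 51169 = 14711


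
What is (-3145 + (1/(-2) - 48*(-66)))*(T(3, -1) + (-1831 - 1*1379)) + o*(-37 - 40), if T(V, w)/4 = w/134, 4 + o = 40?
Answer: -5024844/67 ≈ -74998.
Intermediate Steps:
o = 36 (o = -4 + 40 = 36)
T(V, w) = 2*w/67 (T(V, w) = 4*(w/134) = 2*w/67)
(-3145 + (1/(-2) - 48*(-66)))*(T(3, -1) + (-1831 - 1*1379)) + o*(-37 - 40) = (-3145 + (1/(-2) - 48*(-66)))*((2/67)*(-1) + (-1831 - 1*1379)) + 36*(-37 - 40) = (-3145 + (-½ + 3168))*(-2/67 + (-1831 - 1379)) + 36*(-77) = (-3145 + 6335/2)*(-2/67 - 3210) - 2772 = (45/2)*(-215072/67) - 2772 = -4839120/67 - 2772 = -5024844/67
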